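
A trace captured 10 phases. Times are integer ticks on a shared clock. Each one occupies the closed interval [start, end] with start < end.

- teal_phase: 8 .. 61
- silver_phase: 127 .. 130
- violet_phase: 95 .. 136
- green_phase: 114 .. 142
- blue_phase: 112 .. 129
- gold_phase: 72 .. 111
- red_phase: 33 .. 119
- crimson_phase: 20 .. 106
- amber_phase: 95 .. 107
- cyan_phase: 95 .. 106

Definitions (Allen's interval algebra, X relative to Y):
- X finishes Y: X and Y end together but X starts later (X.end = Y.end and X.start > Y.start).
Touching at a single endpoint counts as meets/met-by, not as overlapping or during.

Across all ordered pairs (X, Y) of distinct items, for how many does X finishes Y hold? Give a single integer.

Checking all 90 ordered pairs for relation 'finishes'; matching pairs in alphabetical order:
(cyan_phase, crimson_phase): cyan_phase finishes crimson_phase ✓
Count: 1.

1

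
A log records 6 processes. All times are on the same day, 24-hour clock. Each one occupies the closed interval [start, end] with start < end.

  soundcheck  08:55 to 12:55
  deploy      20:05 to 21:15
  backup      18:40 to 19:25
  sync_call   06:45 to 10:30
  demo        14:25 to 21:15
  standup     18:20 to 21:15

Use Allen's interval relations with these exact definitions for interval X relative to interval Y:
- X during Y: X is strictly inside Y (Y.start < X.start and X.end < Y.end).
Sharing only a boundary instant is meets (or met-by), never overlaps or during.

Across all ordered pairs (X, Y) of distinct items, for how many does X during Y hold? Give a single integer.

Checking all 30 ordered pairs for relation 'during'; matching pairs in alphabetical order:
(backup, demo): backup during demo ✓
(backup, standup): backup during standup ✓
Count: 2.

2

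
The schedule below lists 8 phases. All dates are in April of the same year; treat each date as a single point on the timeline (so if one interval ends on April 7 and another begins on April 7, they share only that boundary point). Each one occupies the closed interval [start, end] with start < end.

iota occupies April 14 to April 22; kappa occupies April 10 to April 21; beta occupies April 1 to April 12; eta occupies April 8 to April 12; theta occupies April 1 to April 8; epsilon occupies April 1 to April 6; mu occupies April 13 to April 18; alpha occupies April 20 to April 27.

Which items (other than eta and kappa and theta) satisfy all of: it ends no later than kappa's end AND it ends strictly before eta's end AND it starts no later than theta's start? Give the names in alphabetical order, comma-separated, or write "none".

epsilon

Conditions: its end is no later than kappa's end (X.end <= April 21) AND its end is strictly before eta's end (X.end < April 12) AND its start is no later than theta's start (X.start <= April 1).
alpha: end April 27 <= April 21? ✗; end April 27 < April 12? ✗; start April 20 <= April 1? ✗ → no.
beta: end April 12 <= April 21? ✓; end April 12 < April 12? ✗; start April 1 <= April 1? ✓ → no.
epsilon: end April 6 <= April 21? ✓; end April 6 < April 12? ✓; start April 1 <= April 1? ✓ → yes.
iota: end April 22 <= April 21? ✗; end April 22 < April 12? ✗; start April 14 <= April 1? ✗ → no.
mu: end April 18 <= April 21? ✓; end April 18 < April 12? ✗; start April 13 <= April 1? ✗ → no.
Result: epsilon.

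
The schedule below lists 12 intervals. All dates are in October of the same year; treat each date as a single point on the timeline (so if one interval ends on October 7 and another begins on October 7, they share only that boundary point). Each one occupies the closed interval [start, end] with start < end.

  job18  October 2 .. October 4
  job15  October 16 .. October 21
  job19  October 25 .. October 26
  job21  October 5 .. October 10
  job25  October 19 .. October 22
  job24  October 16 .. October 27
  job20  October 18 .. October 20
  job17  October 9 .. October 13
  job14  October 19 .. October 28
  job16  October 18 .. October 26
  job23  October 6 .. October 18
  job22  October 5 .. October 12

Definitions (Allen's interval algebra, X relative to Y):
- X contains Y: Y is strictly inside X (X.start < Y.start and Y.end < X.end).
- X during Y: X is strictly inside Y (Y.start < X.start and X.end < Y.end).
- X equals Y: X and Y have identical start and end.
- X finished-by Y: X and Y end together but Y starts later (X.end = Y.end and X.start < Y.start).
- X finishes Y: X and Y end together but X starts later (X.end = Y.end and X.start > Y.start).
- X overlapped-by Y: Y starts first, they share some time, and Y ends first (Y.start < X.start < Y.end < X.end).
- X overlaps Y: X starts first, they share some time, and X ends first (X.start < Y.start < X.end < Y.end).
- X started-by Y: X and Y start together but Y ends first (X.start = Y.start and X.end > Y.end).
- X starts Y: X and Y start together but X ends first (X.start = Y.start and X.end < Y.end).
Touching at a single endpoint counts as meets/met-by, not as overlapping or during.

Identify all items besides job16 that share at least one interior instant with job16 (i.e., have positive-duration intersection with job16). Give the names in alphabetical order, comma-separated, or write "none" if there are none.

Target job16 = [October 18, October 26].
job14 [October 19, October 28] → overlapped-by → yes.
job15 [October 16, October 21] → overlaps → yes.
job17 [October 9, October 13] → before → no.
job18 [October 2, October 4] → before → no.
job19 [October 25, October 26] → finishes → yes.
job20 [October 18, October 20] → starts → yes.
job21 [October 5, October 10] → before → no.
job22 [October 5, October 12] → before → no.
job23 [October 6, October 18] → meets → no.
job24 [October 16, October 27] → contains → yes.
job25 [October 19, October 22] → during → yes.
Result: job14, job15, job19, job20, job24, job25.

job14, job15, job19, job20, job24, job25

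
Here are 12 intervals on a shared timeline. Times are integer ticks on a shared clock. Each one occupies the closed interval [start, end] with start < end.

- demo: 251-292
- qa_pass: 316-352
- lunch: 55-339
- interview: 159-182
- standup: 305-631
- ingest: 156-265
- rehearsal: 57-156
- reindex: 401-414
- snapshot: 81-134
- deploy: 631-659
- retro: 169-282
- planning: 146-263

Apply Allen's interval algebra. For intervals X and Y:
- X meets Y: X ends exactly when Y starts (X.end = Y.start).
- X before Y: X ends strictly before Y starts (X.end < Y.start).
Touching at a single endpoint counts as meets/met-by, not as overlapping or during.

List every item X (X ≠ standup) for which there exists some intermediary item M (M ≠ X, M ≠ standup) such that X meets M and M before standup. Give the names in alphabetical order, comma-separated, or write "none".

rehearsal

Target standup = [305, 631].
Intermediaries M with M before standup: demo, ingest, interview, planning, rehearsal, retro, snapshot.
Via demo — items with X meets demo: none.
Via ingest — items with X meets ingest: rehearsal.
Via interview — items with X meets interview: none.
Via planning — items with X meets planning: none.
Via rehearsal — items with X meets rehearsal: none.
Via retro — items with X meets retro: none.
Via snapshot — items with X meets snapshot: none.
Union: rehearsal.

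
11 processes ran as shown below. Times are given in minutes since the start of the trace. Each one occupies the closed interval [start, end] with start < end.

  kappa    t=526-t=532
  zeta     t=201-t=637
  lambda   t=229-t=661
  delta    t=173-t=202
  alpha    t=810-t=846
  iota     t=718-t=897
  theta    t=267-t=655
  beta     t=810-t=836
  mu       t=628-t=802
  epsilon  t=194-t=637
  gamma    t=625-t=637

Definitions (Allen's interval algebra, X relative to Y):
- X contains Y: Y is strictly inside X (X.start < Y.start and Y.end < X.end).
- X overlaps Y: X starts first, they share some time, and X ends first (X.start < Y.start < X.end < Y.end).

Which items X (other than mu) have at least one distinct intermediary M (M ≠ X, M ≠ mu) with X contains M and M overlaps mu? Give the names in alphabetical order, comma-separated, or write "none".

Target mu = [t=628, t=802].
Intermediaries M with M overlaps mu: epsilon, gamma, lambda, theta, zeta.
Via epsilon — items with X contains epsilon: none.
Via gamma — items with X contains gamma: lambda, theta.
Via lambda — items with X contains lambda: none.
Via theta — items with X contains theta: lambda.
Via zeta — items with X contains zeta: none.
Union: lambda, theta.

lambda, theta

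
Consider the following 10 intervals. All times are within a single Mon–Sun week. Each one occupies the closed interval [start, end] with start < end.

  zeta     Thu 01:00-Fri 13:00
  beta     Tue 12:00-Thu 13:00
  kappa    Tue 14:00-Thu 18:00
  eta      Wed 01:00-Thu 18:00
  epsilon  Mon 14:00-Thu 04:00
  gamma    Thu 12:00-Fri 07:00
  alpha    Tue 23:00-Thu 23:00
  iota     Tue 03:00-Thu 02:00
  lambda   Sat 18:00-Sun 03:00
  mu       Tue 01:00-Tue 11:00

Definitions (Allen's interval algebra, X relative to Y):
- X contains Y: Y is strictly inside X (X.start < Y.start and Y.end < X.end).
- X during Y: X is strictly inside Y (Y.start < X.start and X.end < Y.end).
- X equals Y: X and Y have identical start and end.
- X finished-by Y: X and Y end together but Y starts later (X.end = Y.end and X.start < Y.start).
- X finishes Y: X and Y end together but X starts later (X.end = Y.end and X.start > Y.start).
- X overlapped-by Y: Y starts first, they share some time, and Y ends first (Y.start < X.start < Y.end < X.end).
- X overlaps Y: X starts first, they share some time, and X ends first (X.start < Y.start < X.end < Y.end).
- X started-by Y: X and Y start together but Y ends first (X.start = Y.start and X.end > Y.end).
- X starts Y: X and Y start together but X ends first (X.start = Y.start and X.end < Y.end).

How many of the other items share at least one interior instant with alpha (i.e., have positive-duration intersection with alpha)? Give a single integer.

Target alpha = [Tue 23:00, Thu 23:00].
beta [Tue 12:00, Thu 13:00] → overlaps → counts.
epsilon [Mon 14:00, Thu 04:00] → overlaps → counts.
eta [Wed 01:00, Thu 18:00] → during → counts.
gamma [Thu 12:00, Fri 07:00] → overlapped-by → counts.
iota [Tue 03:00, Thu 02:00] → overlaps → counts.
kappa [Tue 14:00, Thu 18:00] → overlaps → counts.
lambda [Sat 18:00, Sun 03:00] → after → no.
mu [Tue 01:00, Tue 11:00] → before → no.
zeta [Thu 01:00, Fri 13:00] → overlapped-by → counts.
Total: 7.

7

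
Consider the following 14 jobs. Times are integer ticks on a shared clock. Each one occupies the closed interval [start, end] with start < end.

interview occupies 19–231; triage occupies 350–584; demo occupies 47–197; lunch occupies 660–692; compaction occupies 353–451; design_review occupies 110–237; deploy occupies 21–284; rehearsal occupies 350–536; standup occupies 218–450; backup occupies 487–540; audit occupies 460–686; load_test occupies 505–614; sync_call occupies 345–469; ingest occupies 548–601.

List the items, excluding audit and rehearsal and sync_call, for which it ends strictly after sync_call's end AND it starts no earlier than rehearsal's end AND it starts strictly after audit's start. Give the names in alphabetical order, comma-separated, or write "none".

Conditions: its end is strictly after sync_call's end (X.end > 469) AND its start is no earlier than rehearsal's end (X.start >= 536) AND its start is strictly after audit's start (X.start > 460).
backup: end 540 > 469? ✓; start 487 >= 536? ✗; start 487 > 460? ✓ → no.
compaction: end 451 > 469? ✗; start 353 >= 536? ✗; start 353 > 460? ✗ → no.
demo: end 197 > 469? ✗; start 47 >= 536? ✗; start 47 > 460? ✗ → no.
deploy: end 284 > 469? ✗; start 21 >= 536? ✗; start 21 > 460? ✗ → no.
design_review: end 237 > 469? ✗; start 110 >= 536? ✗; start 110 > 460? ✗ → no.
ingest: end 601 > 469? ✓; start 548 >= 536? ✓; start 548 > 460? ✓ → yes.
interview: end 231 > 469? ✗; start 19 >= 536? ✗; start 19 > 460? ✗ → no.
load_test: end 614 > 469? ✓; start 505 >= 536? ✗; start 505 > 460? ✓ → no.
lunch: end 692 > 469? ✓; start 660 >= 536? ✓; start 660 > 460? ✓ → yes.
standup: end 450 > 469? ✗; start 218 >= 536? ✗; start 218 > 460? ✗ → no.
triage: end 584 > 469? ✓; start 350 >= 536? ✗; start 350 > 460? ✗ → no.
Result: ingest, lunch.

ingest, lunch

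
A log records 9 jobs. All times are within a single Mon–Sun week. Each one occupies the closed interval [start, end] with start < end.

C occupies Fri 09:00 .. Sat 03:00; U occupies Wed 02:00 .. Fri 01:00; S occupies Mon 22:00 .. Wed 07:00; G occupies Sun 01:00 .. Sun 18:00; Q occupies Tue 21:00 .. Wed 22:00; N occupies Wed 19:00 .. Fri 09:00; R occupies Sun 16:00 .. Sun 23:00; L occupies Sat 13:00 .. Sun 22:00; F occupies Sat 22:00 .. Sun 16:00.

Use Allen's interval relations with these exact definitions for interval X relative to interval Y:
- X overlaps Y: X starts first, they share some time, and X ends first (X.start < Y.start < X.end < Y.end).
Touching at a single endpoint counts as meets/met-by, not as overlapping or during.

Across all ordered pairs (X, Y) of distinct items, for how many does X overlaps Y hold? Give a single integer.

Checking all 72 ordered pairs for relation 'overlaps'; matching pairs in alphabetical order:
(F, G): F overlaps G ✓
(G, R): G overlaps R ✓
(L, R): L overlaps R ✓
(Q, N): Q overlaps N ✓
(Q, U): Q overlaps U ✓
(S, Q): S overlaps Q ✓
(S, U): S overlaps U ✓
(U, N): U overlaps N ✓
Count: 8.

8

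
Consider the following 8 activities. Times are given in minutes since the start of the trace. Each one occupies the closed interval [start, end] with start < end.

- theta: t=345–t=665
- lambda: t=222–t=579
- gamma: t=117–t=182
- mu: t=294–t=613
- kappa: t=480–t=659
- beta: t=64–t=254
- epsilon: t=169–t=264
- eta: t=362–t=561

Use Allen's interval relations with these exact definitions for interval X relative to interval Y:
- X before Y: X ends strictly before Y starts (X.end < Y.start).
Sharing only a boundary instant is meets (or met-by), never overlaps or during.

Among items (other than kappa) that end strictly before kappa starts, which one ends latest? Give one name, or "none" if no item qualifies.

epsilon

Target kappa = [t=480, t=659].
beta [t=64, t=254] → before → candidate.
epsilon [t=169, t=264] → before → candidate.
eta [t=362, t=561] → overlaps → excluded.
gamma [t=117, t=182] → before → candidate.
lambda [t=222, t=579] → overlaps → excluded.
mu [t=294, t=613] → overlaps → excluded.
theta [t=345, t=665] → contains → excluded.
Among candidates, latest end is t=264 → epsilon.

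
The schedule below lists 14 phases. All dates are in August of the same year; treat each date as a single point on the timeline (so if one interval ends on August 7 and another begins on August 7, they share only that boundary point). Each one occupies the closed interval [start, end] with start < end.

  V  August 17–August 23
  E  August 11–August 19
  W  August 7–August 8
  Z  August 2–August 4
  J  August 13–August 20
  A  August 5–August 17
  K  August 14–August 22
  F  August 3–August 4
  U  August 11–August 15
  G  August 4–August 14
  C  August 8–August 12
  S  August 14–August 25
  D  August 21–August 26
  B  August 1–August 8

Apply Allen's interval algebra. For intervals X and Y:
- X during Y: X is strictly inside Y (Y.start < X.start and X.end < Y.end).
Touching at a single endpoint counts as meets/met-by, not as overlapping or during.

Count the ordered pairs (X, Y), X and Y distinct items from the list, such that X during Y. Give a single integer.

Checking all 182 ordered pairs for relation 'during'; matching pairs in alphabetical order:
(C, A): C during A ✓
(C, G): C during G ✓
(F, B): F during B ✓
(U, A): U during A ✓
(V, S): V during S ✓
(W, A): W during A ✓
(W, G): W during G ✓
(Z, B): Z during B ✓
Count: 8.

8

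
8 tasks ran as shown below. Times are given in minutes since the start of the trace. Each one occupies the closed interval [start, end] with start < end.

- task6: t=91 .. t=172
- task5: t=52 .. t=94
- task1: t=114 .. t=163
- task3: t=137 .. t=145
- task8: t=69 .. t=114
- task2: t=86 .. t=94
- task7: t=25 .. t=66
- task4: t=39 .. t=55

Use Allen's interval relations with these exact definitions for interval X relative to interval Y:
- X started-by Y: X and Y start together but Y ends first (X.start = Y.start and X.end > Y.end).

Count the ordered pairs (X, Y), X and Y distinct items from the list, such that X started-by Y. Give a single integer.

Checking all 56 ordered pairs for relation 'started-by'; matching pairs in alphabetical order:
No pair satisfies it.
Count: 0.

0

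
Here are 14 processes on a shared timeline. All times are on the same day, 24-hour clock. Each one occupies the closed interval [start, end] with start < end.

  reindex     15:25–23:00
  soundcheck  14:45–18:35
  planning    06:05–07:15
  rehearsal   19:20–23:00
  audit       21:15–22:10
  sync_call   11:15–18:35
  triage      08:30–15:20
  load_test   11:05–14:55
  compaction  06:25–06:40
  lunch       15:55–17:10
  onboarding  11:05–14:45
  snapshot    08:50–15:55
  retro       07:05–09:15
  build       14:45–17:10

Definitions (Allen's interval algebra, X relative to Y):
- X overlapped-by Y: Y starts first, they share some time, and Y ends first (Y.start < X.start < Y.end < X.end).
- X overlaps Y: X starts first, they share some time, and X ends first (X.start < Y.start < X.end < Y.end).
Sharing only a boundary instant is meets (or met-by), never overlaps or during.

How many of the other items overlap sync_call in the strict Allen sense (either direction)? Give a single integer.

5

Target sync_call = [11:15, 18:35].
audit [21:15, 22:10] → after → no.
build [14:45, 17:10] → during → no.
compaction [06:25, 06:40] → before → no.
load_test [11:05, 14:55] → overlaps → counts.
lunch [15:55, 17:10] → during → no.
onboarding [11:05, 14:45] → overlaps → counts.
planning [06:05, 07:15] → before → no.
rehearsal [19:20, 23:00] → after → no.
reindex [15:25, 23:00] → overlapped-by → counts.
retro [07:05, 09:15] → before → no.
snapshot [08:50, 15:55] → overlaps → counts.
soundcheck [14:45, 18:35] → finishes → no.
triage [08:30, 15:20] → overlaps → counts.
Total: 5.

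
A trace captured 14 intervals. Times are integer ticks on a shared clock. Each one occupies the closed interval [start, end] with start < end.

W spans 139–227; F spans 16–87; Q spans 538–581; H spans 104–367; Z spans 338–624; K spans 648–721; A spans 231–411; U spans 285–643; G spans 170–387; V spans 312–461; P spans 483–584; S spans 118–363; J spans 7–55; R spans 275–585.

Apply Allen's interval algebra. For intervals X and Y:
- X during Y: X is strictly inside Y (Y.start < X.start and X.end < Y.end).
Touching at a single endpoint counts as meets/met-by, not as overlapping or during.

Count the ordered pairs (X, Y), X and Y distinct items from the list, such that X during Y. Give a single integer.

Checking all 182 ordered pairs for relation 'during'; matching pairs in alphabetical order:
(P, R): P during R ✓
(P, U): P during U ✓
(P, Z): P during Z ✓
(Q, P): Q during P ✓
(Q, R): Q during R ✓
(Q, U): Q during U ✓
(Q, Z): Q during Z ✓
(S, H): S during H ✓
(V, R): V during R ✓
(V, U): V during U ✓
(W, H): W during H ✓
(W, S): W during S ✓
(Z, U): Z during U ✓
Count: 13.

13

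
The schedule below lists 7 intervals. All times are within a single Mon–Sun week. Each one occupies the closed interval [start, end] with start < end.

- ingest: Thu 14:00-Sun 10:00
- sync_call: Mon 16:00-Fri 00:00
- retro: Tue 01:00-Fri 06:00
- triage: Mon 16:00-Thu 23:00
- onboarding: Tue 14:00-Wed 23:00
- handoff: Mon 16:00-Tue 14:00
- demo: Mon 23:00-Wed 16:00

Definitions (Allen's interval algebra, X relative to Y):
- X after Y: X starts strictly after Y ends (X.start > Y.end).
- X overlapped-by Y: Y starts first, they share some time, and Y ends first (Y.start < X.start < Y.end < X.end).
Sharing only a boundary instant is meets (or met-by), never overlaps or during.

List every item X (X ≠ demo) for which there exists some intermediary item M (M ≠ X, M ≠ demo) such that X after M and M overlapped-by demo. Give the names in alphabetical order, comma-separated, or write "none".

Target demo = [Mon 23:00, Wed 16:00].
Intermediaries M with M overlapped-by demo: onboarding, retro.
Via onboarding — items with X after onboarding: ingest.
Via retro — items with X after retro: none.
Union: ingest.

ingest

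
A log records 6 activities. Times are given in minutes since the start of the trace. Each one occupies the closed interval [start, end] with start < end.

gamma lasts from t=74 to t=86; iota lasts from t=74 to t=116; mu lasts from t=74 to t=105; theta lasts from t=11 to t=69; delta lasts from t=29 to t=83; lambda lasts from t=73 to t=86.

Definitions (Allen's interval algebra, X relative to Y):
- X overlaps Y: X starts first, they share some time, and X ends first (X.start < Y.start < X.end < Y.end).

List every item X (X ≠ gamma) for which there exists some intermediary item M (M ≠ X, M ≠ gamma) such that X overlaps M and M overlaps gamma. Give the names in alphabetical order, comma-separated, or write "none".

Target gamma = [t=74, t=86].
Intermediaries M with M overlaps gamma: delta.
Via delta — items with X overlaps delta: theta.
Union: theta.

theta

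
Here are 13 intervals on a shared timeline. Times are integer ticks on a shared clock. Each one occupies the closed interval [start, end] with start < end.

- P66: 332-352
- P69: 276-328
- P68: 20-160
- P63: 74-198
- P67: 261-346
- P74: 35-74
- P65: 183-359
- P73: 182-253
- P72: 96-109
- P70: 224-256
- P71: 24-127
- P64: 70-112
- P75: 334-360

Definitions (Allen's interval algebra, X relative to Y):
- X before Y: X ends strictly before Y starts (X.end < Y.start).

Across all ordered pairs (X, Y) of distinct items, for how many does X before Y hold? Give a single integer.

51

Checking all 156 ordered pairs for relation 'before'; matching pairs in alphabetical order:
(P63, P66): P63 before P66 ✓
(P63, P67): P63 before P67 ✓
(P63, P69): P63 before P69 ✓
(P63, P70): P63 before P70 ✓
(P63, P75): P63 before P75 ✓
(P64, P65): P64 before P65 ✓
(P64, P66): P64 before P66 ✓
(P64, P67): P64 before P67 ✓
(P64, P69): P64 before P69 ✓
(P64, P70): P64 before P70 ✓
(P64, P73): P64 before P73 ✓
(P64, P75): P64 before P75 ✓
(P68, P65): P68 before P65 ✓
(P68, P66): P68 before P66 ✓
(P68, P67): P68 before P67 ✓
(P68, P69): P68 before P69 ✓
(P68, P70): P68 before P70 ✓
(P68, P73): P68 before P73 ✓
(P68, P75): P68 before P75 ✓
(P69, P66): P69 before P66 ✓
(P69, P75): P69 before P75 ✓
(P70, P66): P70 before P66 ✓
(P70, P67): P70 before P67 ✓
(P70, P69): P70 before P69 ✓
... plus 27 further pairs not listed.
Count: 51.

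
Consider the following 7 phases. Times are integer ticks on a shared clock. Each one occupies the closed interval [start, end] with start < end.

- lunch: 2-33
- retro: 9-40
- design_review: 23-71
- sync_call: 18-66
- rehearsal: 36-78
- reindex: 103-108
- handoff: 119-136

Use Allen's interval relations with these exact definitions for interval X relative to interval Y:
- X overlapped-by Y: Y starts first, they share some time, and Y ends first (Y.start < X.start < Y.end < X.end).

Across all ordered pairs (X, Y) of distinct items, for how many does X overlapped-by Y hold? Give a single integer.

Checking all 42 ordered pairs for relation 'overlapped-by'; matching pairs in alphabetical order:
(design_review, lunch): design_review overlapped-by lunch ✓
(design_review, retro): design_review overlapped-by retro ✓
(design_review, sync_call): design_review overlapped-by sync_call ✓
(rehearsal, design_review): rehearsal overlapped-by design_review ✓
(rehearsal, retro): rehearsal overlapped-by retro ✓
(rehearsal, sync_call): rehearsal overlapped-by sync_call ✓
(retro, lunch): retro overlapped-by lunch ✓
(sync_call, lunch): sync_call overlapped-by lunch ✓
(sync_call, retro): sync_call overlapped-by retro ✓
Count: 9.

9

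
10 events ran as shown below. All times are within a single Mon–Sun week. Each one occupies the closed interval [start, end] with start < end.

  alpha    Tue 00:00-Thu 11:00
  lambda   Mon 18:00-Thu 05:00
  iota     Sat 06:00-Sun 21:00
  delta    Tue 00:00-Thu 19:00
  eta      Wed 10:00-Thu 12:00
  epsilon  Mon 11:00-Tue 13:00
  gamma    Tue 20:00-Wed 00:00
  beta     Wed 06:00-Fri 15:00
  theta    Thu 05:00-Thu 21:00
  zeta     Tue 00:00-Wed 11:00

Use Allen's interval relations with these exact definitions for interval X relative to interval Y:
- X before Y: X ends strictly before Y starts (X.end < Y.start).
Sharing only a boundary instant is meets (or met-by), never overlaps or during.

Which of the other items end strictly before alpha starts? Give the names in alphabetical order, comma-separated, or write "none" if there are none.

none

Target alpha = [Tue 00:00, Thu 11:00].
beta [Wed 06:00, Fri 15:00] → overlapped-by → no.
delta [Tue 00:00, Thu 19:00] → started-by → no.
epsilon [Mon 11:00, Tue 13:00] → overlaps → no.
eta [Wed 10:00, Thu 12:00] → overlapped-by → no.
gamma [Tue 20:00, Wed 00:00] → during → no.
iota [Sat 06:00, Sun 21:00] → after → no.
lambda [Mon 18:00, Thu 05:00] → overlaps → no.
theta [Thu 05:00, Thu 21:00] → overlapped-by → no.
zeta [Tue 00:00, Wed 11:00] → starts → no.
Result: none.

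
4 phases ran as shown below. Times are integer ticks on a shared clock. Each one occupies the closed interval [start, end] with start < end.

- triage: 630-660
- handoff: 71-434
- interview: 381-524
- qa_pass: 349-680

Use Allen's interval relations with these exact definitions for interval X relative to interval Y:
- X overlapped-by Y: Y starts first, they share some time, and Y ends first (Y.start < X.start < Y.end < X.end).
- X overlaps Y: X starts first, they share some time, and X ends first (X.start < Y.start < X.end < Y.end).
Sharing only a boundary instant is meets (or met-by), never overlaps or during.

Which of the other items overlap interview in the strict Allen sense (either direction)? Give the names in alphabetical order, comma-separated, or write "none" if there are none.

Target interview = [381, 524].
handoff [71, 434] → overlaps → yes.
qa_pass [349, 680] → contains → no.
triage [630, 660] → after → no.
Result: handoff.

handoff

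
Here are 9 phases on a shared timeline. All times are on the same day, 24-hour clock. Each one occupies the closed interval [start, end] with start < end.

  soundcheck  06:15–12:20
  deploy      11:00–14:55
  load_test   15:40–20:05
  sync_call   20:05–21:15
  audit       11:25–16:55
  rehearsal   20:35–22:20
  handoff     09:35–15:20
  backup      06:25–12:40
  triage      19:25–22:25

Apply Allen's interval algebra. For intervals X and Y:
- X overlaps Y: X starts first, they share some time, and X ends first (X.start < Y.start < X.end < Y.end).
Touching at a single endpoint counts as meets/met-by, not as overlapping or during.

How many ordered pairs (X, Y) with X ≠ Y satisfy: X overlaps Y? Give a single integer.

Checking all 72 ordered pairs for relation 'overlaps'; matching pairs in alphabetical order:
(audit, load_test): audit overlaps load_test ✓
(backup, audit): backup overlaps audit ✓
(backup, deploy): backup overlaps deploy ✓
(backup, handoff): backup overlaps handoff ✓
(deploy, audit): deploy overlaps audit ✓
(handoff, audit): handoff overlaps audit ✓
(load_test, triage): load_test overlaps triage ✓
(soundcheck, audit): soundcheck overlaps audit ✓
(soundcheck, backup): soundcheck overlaps backup ✓
(soundcheck, deploy): soundcheck overlaps deploy ✓
(soundcheck, handoff): soundcheck overlaps handoff ✓
(sync_call, rehearsal): sync_call overlaps rehearsal ✓
Count: 12.

12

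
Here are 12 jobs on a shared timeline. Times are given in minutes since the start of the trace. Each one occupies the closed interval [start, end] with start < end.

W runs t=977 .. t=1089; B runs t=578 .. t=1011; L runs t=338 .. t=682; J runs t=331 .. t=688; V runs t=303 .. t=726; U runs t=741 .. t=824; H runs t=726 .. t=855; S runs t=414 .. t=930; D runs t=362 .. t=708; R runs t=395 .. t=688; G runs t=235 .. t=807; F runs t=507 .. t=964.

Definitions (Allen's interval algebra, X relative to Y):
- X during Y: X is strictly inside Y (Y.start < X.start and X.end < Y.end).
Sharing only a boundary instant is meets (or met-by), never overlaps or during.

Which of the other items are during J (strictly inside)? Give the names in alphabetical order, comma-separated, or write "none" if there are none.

Target J = [t=331, t=688].
B [t=578, t=1011] → overlapped-by → no.
D [t=362, t=708] → overlapped-by → no.
F [t=507, t=964] → overlapped-by → no.
G [t=235, t=807] → contains → no.
H [t=726, t=855] → after → no.
L [t=338, t=682] → during → yes.
R [t=395, t=688] → finishes → no.
S [t=414, t=930] → overlapped-by → no.
U [t=741, t=824] → after → no.
V [t=303, t=726] → contains → no.
W [t=977, t=1089] → after → no.
Result: L.

L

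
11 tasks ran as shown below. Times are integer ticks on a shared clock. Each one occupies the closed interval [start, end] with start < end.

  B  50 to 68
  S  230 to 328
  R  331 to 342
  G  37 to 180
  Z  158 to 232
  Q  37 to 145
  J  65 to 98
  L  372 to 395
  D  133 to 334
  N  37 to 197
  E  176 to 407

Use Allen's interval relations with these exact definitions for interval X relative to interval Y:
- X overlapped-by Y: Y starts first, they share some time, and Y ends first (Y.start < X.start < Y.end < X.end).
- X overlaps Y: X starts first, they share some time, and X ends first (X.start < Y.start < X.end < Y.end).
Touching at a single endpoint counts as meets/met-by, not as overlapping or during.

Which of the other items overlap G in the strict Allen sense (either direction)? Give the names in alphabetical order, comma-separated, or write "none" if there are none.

Target G = [37, 180].
B [50, 68] → during → no.
D [133, 334] → overlapped-by → yes.
E [176, 407] → overlapped-by → yes.
J [65, 98] → during → no.
L [372, 395] → after → no.
N [37, 197] → started-by → no.
Q [37, 145] → starts → no.
R [331, 342] → after → no.
S [230, 328] → after → no.
Z [158, 232] → overlapped-by → yes.
Result: D, E, Z.

D, E, Z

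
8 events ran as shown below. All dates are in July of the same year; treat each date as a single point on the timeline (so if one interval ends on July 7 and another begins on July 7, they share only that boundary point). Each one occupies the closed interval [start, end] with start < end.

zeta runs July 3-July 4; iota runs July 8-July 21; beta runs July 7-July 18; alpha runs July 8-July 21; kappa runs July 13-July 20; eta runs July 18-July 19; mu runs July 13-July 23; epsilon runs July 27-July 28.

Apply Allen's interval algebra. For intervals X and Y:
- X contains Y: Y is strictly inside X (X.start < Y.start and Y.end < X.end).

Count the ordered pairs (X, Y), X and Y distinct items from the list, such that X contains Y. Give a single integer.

Checking all 56 ordered pairs for relation 'contains'; matching pairs in alphabetical order:
(alpha, eta): alpha contains eta ✓
(alpha, kappa): alpha contains kappa ✓
(iota, eta): iota contains eta ✓
(iota, kappa): iota contains kappa ✓
(kappa, eta): kappa contains eta ✓
(mu, eta): mu contains eta ✓
Count: 6.

6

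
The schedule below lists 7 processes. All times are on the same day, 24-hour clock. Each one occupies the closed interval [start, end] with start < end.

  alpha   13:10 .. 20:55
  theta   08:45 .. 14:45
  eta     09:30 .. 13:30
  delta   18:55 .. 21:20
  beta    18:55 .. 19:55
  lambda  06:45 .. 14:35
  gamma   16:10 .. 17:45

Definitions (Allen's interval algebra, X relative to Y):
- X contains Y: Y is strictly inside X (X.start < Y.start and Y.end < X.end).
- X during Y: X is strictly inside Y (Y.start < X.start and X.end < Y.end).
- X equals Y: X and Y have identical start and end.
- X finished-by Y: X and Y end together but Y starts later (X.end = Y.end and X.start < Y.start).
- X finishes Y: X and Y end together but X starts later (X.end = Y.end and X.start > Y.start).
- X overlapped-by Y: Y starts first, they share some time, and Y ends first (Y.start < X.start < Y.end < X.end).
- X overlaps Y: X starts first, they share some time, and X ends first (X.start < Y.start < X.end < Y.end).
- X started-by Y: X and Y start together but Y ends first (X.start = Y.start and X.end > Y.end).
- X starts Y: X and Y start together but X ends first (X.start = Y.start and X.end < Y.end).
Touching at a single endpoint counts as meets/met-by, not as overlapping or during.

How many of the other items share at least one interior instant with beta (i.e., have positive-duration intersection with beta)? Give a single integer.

2

Target beta = [18:55, 19:55].
alpha [13:10, 20:55] → contains → counts.
delta [18:55, 21:20] → started-by → counts.
eta [09:30, 13:30] → before → no.
gamma [16:10, 17:45] → before → no.
lambda [06:45, 14:35] → before → no.
theta [08:45, 14:45] → before → no.
Total: 2.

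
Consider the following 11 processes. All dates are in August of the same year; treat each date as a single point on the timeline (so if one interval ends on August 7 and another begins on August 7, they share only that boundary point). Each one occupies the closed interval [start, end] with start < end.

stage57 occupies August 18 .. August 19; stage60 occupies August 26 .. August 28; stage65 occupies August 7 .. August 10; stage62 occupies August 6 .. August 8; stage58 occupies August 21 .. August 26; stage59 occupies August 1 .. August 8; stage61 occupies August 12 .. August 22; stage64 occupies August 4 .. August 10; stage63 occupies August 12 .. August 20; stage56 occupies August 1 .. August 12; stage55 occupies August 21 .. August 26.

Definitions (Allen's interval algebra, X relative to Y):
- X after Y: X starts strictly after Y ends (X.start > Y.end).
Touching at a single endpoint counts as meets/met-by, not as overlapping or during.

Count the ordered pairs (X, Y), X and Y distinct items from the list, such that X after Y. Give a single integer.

35

Checking all 110 ordered pairs for relation 'after'; matching pairs in alphabetical order:
(stage55, stage56): stage55 after stage56 ✓
(stage55, stage57): stage55 after stage57 ✓
(stage55, stage59): stage55 after stage59 ✓
(stage55, stage62): stage55 after stage62 ✓
(stage55, stage63): stage55 after stage63 ✓
(stage55, stage64): stage55 after stage64 ✓
(stage55, stage65): stage55 after stage65 ✓
(stage57, stage56): stage57 after stage56 ✓
(stage57, stage59): stage57 after stage59 ✓
(stage57, stage62): stage57 after stage62 ✓
(stage57, stage64): stage57 after stage64 ✓
(stage57, stage65): stage57 after stage65 ✓
(stage58, stage56): stage58 after stage56 ✓
(stage58, stage57): stage58 after stage57 ✓
(stage58, stage59): stage58 after stage59 ✓
(stage58, stage62): stage58 after stage62 ✓
(stage58, stage63): stage58 after stage63 ✓
(stage58, stage64): stage58 after stage64 ✓
(stage58, stage65): stage58 after stage65 ✓
(stage60, stage56): stage60 after stage56 ✓
(stage60, stage57): stage60 after stage57 ✓
(stage60, stage59): stage60 after stage59 ✓
(stage60, stage61): stage60 after stage61 ✓
(stage60, stage62): stage60 after stage62 ✓
... plus 11 further pairs not listed.
Count: 35.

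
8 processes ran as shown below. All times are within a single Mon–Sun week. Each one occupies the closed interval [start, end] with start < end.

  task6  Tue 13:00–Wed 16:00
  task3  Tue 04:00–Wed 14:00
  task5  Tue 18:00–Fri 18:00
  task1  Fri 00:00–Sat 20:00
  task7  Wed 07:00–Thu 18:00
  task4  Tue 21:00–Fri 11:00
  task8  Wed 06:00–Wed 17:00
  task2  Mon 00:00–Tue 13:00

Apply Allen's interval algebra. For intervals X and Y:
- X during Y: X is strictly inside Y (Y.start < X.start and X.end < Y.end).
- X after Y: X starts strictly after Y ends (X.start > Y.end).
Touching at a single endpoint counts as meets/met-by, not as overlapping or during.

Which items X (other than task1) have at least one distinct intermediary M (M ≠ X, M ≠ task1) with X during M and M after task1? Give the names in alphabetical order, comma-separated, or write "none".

none

Target task1 = [Fri 00:00, Sat 20:00].
Intermediaries M with M after task1: none.
Union: none.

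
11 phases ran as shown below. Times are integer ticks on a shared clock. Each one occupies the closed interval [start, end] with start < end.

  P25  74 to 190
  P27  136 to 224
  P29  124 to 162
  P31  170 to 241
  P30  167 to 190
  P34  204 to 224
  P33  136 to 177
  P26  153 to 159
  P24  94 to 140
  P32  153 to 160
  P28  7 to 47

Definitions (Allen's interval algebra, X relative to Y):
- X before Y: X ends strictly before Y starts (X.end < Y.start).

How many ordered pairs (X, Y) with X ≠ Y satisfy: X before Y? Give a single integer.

27

Checking all 110 ordered pairs for relation 'before'; matching pairs in alphabetical order:
(P24, P26): P24 before P26 ✓
(P24, P30): P24 before P30 ✓
(P24, P31): P24 before P31 ✓
(P24, P32): P24 before P32 ✓
(P24, P34): P24 before P34 ✓
(P25, P34): P25 before P34 ✓
(P26, P30): P26 before P30 ✓
(P26, P31): P26 before P31 ✓
(P26, P34): P26 before P34 ✓
(P28, P24): P28 before P24 ✓
(P28, P25): P28 before P25 ✓
(P28, P26): P28 before P26 ✓
(P28, P27): P28 before P27 ✓
(P28, P29): P28 before P29 ✓
(P28, P30): P28 before P30 ✓
(P28, P31): P28 before P31 ✓
(P28, P32): P28 before P32 ✓
(P28, P33): P28 before P33 ✓
(P28, P34): P28 before P34 ✓
(P29, P30): P29 before P30 ✓
(P29, P31): P29 before P31 ✓
(P29, P34): P29 before P34 ✓
(P30, P34): P30 before P34 ✓
(P32, P30): P32 before P30 ✓
... plus 3 further pairs not listed.
Count: 27.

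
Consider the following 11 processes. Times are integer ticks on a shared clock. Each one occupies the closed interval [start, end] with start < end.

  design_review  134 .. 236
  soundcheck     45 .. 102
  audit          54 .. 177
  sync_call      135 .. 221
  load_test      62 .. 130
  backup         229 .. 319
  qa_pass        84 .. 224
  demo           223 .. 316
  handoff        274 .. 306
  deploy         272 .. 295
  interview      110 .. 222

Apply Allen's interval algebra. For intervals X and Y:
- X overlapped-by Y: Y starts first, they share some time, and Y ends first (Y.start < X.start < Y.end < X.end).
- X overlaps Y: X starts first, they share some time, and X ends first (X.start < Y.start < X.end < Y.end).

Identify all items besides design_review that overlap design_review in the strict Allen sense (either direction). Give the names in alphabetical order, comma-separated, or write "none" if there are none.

audit, backup, demo, interview, qa_pass

Target design_review = [134, 236].
audit [54, 177] → overlaps → yes.
backup [229, 319] → overlapped-by → yes.
demo [223, 316] → overlapped-by → yes.
deploy [272, 295] → after → no.
handoff [274, 306] → after → no.
interview [110, 222] → overlaps → yes.
load_test [62, 130] → before → no.
qa_pass [84, 224] → overlaps → yes.
soundcheck [45, 102] → before → no.
sync_call [135, 221] → during → no.
Result: audit, backup, demo, interview, qa_pass.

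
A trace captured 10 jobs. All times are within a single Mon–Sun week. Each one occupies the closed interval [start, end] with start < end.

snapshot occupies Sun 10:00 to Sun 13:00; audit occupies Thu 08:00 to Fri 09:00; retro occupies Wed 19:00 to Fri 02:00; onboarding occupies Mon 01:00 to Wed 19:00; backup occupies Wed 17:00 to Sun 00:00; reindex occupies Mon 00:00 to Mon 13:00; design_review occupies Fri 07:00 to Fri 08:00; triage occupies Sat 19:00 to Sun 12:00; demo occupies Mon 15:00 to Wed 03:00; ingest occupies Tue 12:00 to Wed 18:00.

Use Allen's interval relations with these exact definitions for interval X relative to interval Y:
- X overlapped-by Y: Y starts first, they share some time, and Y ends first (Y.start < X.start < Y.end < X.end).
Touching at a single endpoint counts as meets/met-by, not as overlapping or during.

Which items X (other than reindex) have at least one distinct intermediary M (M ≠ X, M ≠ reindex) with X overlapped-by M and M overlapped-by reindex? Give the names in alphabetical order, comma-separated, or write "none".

backup

Target reindex = [Mon 00:00, Mon 13:00].
Intermediaries M with M overlapped-by reindex: onboarding.
Via onboarding — items with X overlapped-by onboarding: backup.
Union: backup.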